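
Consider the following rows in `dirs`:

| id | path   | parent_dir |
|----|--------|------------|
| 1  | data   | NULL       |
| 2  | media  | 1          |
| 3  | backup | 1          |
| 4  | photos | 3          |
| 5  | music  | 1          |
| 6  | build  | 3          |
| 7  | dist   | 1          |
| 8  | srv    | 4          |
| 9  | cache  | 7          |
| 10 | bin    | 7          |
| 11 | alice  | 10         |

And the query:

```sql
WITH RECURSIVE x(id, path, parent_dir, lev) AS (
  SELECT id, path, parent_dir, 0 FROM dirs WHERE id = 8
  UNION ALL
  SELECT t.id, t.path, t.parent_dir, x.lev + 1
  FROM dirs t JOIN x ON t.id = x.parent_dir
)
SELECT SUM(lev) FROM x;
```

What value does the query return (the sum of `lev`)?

Base: id=8 (srv), parent_dir=4, lev 0.
Iteration 1: join on id=4 -> photos (id 4, parent_dir=3, lev 1).
Iteration 2: join on id=3 -> backup (id 3, parent_dir=1, lev 2).
Iteration 3: join on id=1 -> data (id 1, parent_dir=NULL, lev 3).
Iteration 4: parent_dir is NULL; no match; recursion stops.
SUM(lev) = 0 + 1 + 2 + 3 = 6.

6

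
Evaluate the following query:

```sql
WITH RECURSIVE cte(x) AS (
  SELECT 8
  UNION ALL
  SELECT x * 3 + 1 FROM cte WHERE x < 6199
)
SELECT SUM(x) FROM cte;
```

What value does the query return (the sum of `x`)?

Base: x=8.
Iteration 1: 8 < 6199 holds -> x = 8 * 3 + 1 = 25.
Iteration 2: 25 < 6199 holds -> x = 25 * 3 + 1 = 76.
Iteration 3: 76 < 6199 holds -> x = 76 * 3 + 1 = 229.
Iteration 4: 229 < 6199 holds -> x = 229 * 3 + 1 = 688.
Iteration 5: 688 < 6199 holds -> x = 688 * 3 + 1 = 2065.
Iteration 6: 2065 < 6199 holds -> x = 2065 * 3 + 1 = 6196.
Iteration 7: 6196 < 6199 holds -> x = 6196 * 3 + 1 = 18589.
Iteration 8: 18589 < 6199 fails; recursion stops.
SUM(x) = 8 + 25 + 76 + 229 + 688 + 2065 + 6196 + 18589 = 27876.

27876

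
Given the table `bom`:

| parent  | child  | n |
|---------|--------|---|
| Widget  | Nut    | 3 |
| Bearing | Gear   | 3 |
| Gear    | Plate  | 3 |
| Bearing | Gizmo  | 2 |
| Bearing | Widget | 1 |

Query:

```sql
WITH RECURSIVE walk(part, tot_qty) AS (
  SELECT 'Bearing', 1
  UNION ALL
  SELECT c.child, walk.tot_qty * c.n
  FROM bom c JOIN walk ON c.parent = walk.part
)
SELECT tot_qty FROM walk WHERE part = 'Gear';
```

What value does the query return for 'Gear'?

Base: (Bearing, tot_qty=1).
Iteration 1: components of {Bearing} -> Gear = 1*3 = 3, Gizmo = 1*2 = 2, Widget = 1*1 = 1.
Iteration 2: components of {Gear,Gizmo,Widget} -> Nut = 1*3 = 3, Plate = 3*3 = 9.
Iteration 3: no further components; recursion stops.

3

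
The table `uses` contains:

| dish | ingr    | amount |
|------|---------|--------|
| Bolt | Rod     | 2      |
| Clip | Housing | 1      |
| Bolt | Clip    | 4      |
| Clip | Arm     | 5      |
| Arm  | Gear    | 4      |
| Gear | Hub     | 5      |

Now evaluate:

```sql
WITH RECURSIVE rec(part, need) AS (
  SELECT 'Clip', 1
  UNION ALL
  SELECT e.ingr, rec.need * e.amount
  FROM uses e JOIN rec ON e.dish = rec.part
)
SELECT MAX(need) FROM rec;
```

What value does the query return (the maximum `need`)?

Base: (Clip, need=1).
Iteration 1: components of {Clip} -> Arm = 1*5 = 5, Housing = 1*1 = 1.
Iteration 2: components of {Arm,Housing} -> Gear = 5*4 = 20.
Iteration 3: components of {Gear} -> Hub = 20*5 = 100.
Iteration 4: no further components; recursion stops.
need values: 1, 5, 1, 20, 100; the maximum is 100.

100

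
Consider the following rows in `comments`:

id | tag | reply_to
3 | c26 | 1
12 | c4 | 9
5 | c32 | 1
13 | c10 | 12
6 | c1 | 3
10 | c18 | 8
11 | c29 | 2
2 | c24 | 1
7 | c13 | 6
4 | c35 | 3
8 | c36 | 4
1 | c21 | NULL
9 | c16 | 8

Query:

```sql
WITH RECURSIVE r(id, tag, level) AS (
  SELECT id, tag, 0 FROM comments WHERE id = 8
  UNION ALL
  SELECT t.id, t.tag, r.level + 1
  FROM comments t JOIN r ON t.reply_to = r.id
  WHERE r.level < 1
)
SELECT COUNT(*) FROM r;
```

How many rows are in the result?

Base: id=8 (c36) at level 0.
Iteration 1: rows with reply_to in {8} -> c16 (id 9, level 1), c18 (id 10, level 1).
Iteration 2: level < 1 fails for all current rows; recursion stops.
Total rows emitted: 3.

3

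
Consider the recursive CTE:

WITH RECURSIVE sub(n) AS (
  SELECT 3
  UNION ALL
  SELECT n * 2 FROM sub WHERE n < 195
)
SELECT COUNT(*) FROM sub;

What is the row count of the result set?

8

Base: n=3.
Iteration 1: 3 < 195 holds -> n = 3 * 2 = 6.
Iteration 2: 6 < 195 holds -> n = 6 * 2 = 12.
Iteration 3: 12 < 195 holds -> n = 12 * 2 = 24.
Iteration 4: 24 < 195 holds -> n = 24 * 2 = 48.
Iteration 5: 48 < 195 holds -> n = 48 * 2 = 96.
Iteration 6: 96 < 195 holds -> n = 96 * 2 = 192.
Iteration 7: 192 < 195 holds -> n = 192 * 2 = 384.
Iteration 8: 384 < 195 fails; recursion stops.
Total rows emitted: 8.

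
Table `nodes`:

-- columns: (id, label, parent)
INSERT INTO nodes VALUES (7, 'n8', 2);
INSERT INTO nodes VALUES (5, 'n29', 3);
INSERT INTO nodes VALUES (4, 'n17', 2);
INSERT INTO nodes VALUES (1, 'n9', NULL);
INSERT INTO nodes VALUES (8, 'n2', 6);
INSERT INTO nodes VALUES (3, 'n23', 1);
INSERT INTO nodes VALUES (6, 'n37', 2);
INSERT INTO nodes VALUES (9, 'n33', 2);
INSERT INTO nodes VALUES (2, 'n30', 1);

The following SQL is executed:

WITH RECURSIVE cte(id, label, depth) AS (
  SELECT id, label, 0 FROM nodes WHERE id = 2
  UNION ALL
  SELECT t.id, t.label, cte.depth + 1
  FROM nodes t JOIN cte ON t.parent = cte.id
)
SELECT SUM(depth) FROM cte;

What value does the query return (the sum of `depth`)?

Base: id=2 (n30) at depth 0.
Iteration 1: rows with parent in {2} -> n17 (id 4, depth 1), n37 (id 6, depth 1), n8 (id 7, depth 1), n33 (id 9, depth 1).
Iteration 2: rows with parent in {4,6,7,9} -> n2 (id 8, depth 2).
Iteration 3: no rows with parent in {8}; recursion stops.
SUM(depth) = 0 + 1 + 1 + 1 + 1 + 2 = 6.

6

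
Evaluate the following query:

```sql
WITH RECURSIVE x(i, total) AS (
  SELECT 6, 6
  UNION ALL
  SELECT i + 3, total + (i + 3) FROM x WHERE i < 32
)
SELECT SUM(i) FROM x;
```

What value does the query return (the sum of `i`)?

Base: i=6, total=6.
Iteration 1: 6 < 32 holds -> i = 6 + 3 = 9, total = 6 + 9 = 15.
Iteration 2: 9 < 32 holds -> i = 9 + 3 = 12, total = 15 + 12 = 27.
Iteration 3: 12 < 32 holds -> i = 12 + 3 = 15, total = 27 + 15 = 42.
Iteration 4: 15 < 32 holds -> i = 15 + 3 = 18, total = 42 + 18 = 60.
Iteration 5: 18 < 32 holds -> i = 18 + 3 = 21, total = 60 + 21 = 81.
Iteration 6: 21 < 32 holds -> i = 21 + 3 = 24, total = 81 + 24 = 105.
Iteration 7: 24 < 32 holds -> i = 24 + 3 = 27, total = 105 + 27 = 132.
Iteration 8: 27 < 32 holds -> i = 27 + 3 = 30, total = 132 + 30 = 162.
Iteration 9: 30 < 32 holds -> i = 30 + 3 = 33, total = 162 + 33 = 195.
Iteration 10: 33 < 32 fails; recursion stops.
SUM(i) = 6 + 9 + 12 + 15 + 18 + 21 + 24 + 27 + 30 + 33 = 195.

195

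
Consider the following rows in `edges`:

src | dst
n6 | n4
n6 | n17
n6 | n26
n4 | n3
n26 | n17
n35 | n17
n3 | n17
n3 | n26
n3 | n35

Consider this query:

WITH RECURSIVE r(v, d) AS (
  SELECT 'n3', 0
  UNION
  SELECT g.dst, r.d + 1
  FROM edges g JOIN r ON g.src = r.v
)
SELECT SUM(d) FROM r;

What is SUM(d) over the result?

5

Base: (n3, d=0).
Iteration 1: edges from {n3} -> (n17, d=1), (n26, d=1), (n35, d=1).
Iteration 2: edges from {n17,n26,n35} -> (n17, d=2). [UNION drops 1 duplicate row(s)]
Iteration 3: no outgoing edges from {n17}; recursion stops.
SUM(d) = 0 + 1 + 1 + 1 + 2 = 5.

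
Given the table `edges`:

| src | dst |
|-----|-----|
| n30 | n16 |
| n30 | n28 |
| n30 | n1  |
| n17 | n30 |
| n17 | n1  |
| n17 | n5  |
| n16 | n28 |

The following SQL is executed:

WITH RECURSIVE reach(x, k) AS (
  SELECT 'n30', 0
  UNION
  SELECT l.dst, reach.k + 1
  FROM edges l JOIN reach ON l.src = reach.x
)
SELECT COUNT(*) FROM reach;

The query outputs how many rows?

Base: (n30, k=0).
Iteration 1: edges from {n30} -> (n1, k=1), (n16, k=1), (n28, k=1).
Iteration 2: edges from {n1,n16,n28} -> (n28, k=2).
Iteration 3: no outgoing edges from {n28}; recursion stops.
Total rows emitted: 5.

5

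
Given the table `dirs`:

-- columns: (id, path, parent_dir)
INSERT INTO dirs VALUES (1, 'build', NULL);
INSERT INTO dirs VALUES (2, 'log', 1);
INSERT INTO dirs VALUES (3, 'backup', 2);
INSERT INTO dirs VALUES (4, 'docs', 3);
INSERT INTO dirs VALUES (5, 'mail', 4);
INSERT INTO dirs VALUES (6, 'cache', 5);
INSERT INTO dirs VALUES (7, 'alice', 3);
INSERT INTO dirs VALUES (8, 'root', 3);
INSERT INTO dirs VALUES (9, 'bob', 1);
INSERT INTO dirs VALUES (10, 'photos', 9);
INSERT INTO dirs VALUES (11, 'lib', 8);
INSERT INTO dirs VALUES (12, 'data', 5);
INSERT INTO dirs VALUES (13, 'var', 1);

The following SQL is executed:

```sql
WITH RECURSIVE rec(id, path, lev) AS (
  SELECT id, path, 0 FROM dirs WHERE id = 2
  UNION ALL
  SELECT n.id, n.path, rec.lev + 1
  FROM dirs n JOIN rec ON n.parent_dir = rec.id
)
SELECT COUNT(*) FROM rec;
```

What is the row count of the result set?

9

Base: id=2 (log) at lev 0.
Iteration 1: rows with parent_dir in {2} -> backup (id 3, lev 1).
Iteration 2: rows with parent_dir in {3} -> docs (id 4, lev 2), alice (id 7, lev 2), root (id 8, lev 2).
Iteration 3: rows with parent_dir in {4,7,8} -> mail (id 5, lev 3), lib (id 11, lev 3).
Iteration 4: rows with parent_dir in {5,11} -> cache (id 6, lev 4), data (id 12, lev 4).
Iteration 5: no rows with parent_dir in {6,12}; recursion stops.
Total rows emitted: 9.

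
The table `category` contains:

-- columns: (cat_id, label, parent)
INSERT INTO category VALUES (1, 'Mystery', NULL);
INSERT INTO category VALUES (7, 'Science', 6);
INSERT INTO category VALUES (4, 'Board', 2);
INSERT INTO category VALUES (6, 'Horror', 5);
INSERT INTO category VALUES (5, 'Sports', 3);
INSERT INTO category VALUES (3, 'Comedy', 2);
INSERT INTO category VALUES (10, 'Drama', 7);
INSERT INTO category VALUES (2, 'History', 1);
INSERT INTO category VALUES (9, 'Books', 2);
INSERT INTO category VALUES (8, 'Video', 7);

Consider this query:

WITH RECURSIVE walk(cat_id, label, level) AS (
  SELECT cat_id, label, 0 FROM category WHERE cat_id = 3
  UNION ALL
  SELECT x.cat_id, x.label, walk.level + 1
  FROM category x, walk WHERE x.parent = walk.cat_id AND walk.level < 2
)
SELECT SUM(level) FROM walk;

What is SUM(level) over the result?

Base: cat_id=3 (Comedy) at level 0.
Iteration 1: rows with parent in {3} -> Sports (id 5, level 1).
Iteration 2: rows with parent in {5} -> Horror (id 6, level 2).
Iteration 3: level < 2 fails for all current rows; recursion stops.
SUM(level) = 0 + 1 + 2 = 3.

3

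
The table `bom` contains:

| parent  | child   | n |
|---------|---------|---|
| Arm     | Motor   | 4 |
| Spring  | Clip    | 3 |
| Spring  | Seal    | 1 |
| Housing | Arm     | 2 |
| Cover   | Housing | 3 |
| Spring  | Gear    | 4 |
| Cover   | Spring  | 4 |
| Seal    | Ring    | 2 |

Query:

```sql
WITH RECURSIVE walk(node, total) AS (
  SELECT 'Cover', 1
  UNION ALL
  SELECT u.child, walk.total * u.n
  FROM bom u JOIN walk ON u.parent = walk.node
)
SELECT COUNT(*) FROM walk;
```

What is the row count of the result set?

Base: (Cover, total=1).
Iteration 1: components of {Cover} -> Housing = 1*3 = 3, Spring = 1*4 = 4.
Iteration 2: components of {Housing,Spring} -> Arm = 3*2 = 6, Clip = 4*3 = 12, Gear = 4*4 = 16, Seal = 4*1 = 4.
Iteration 3: components of {Arm,Clip,Gear,Seal} -> Motor = 6*4 = 24, Ring = 4*2 = 8.
Iteration 4: no further components; recursion stops.
Total rows emitted: 9.

9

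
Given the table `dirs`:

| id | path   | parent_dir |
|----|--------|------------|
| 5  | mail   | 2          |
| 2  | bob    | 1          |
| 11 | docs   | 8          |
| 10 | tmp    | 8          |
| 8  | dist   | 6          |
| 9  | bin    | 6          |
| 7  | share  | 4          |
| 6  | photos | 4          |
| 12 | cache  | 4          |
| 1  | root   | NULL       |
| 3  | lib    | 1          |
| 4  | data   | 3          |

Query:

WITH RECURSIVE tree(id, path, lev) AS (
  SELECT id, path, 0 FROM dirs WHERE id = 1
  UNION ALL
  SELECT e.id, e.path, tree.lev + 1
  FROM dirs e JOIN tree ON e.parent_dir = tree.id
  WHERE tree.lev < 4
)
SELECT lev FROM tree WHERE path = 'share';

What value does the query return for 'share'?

Base: id=1 (root) at lev 0.
Iteration 1: rows with parent_dir in {1} -> bob (id 2, lev 1), lib (id 3, lev 1).
Iteration 2: rows with parent_dir in {2,3} -> data (id 4, lev 2), mail (id 5, lev 2).
Iteration 3: rows with parent_dir in {4,5} -> photos (id 6, lev 3), share (id 7, lev 3), cache (id 12, lev 3).
Iteration 4: rows with parent_dir in {6,7,12} -> dist (id 8, lev 4), bin (id 9, lev 4).
Iteration 5: lev < 4 fails for all current rows; recursion stops.

3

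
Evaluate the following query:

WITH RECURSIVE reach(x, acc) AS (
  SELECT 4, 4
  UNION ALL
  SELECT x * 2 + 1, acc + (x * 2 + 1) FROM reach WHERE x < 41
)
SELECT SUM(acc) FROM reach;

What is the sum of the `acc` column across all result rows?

270

Base: x=4, acc=4.
Iteration 1: 4 < 41 holds -> x = 4 * 2 + 1 = 9, acc = 4 + 9 = 13.
Iteration 2: 9 < 41 holds -> x = 9 * 2 + 1 = 19, acc = 13 + 19 = 32.
Iteration 3: 19 < 41 holds -> x = 19 * 2 + 1 = 39, acc = 32 + 39 = 71.
Iteration 4: 39 < 41 holds -> x = 39 * 2 + 1 = 79, acc = 71 + 79 = 150.
Iteration 5: 79 < 41 fails; recursion stops.
SUM(acc) = 4 + 13 + 32 + 71 + 150 = 270.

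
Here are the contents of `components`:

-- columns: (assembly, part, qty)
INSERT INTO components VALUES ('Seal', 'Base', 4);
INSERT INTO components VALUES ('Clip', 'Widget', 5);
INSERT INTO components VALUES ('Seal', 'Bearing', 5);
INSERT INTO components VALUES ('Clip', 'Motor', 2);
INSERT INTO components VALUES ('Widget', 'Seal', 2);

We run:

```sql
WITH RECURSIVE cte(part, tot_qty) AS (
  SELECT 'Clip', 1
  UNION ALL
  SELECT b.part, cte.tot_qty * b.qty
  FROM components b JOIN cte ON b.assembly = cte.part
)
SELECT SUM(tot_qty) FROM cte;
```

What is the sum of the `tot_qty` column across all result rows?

Base: (Clip, tot_qty=1).
Iteration 1: components of {Clip} -> Motor = 1*2 = 2, Widget = 1*5 = 5.
Iteration 2: components of {Motor,Widget} -> Seal = 5*2 = 10.
Iteration 3: components of {Seal} -> Base = 10*4 = 40, Bearing = 10*5 = 50.
Iteration 4: no further components; recursion stops.
SUM(tot_qty) = 1 + 5 + 2 + 10 + 50 + 40 = 108.

108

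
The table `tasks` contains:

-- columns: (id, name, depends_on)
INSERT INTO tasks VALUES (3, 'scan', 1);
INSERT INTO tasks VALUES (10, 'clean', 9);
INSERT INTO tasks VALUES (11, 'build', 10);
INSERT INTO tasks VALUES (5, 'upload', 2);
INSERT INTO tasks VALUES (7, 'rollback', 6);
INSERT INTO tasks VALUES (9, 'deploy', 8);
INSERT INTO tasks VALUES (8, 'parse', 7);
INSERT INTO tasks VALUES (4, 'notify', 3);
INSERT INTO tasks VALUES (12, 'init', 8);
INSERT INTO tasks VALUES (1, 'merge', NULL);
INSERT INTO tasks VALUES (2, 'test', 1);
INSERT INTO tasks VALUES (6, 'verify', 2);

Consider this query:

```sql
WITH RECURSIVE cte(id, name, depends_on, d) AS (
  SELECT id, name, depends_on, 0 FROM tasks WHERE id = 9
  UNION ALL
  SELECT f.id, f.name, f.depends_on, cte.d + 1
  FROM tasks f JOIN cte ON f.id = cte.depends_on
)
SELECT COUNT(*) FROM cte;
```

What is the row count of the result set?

6

Base: id=9 (deploy), depends_on=8, d 0.
Iteration 1: join on id=8 -> parse (id 8, depends_on=7, d 1).
Iteration 2: join on id=7 -> rollback (id 7, depends_on=6, d 2).
Iteration 3: join on id=6 -> verify (id 6, depends_on=2, d 3).
Iteration 4: join on id=2 -> test (id 2, depends_on=1, d 4).
Iteration 5: join on id=1 -> merge (id 1, depends_on=NULL, d 5).
Iteration 6: depends_on is NULL; no match; recursion stops.
Total rows emitted: 6.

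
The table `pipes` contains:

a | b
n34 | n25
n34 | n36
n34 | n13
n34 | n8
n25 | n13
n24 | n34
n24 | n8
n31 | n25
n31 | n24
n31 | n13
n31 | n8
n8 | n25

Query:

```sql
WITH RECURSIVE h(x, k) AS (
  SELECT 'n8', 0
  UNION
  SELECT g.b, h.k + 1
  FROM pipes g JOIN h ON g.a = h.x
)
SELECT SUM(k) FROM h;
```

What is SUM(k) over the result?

Base: (n8, k=0).
Iteration 1: edges from {n8} -> (n25, k=1).
Iteration 2: edges from {n25} -> (n13, k=2).
Iteration 3: no outgoing edges from {n13}; recursion stops.
SUM(k) = 0 + 1 + 2 = 3.

3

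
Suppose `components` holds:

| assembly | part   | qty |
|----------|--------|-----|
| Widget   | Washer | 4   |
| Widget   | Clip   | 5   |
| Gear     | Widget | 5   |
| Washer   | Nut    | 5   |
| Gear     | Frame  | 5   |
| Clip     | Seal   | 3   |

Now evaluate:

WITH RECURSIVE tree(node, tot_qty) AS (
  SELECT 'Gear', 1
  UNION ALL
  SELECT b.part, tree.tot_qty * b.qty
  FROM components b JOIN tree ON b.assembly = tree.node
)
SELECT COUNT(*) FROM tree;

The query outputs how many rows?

Base: (Gear, tot_qty=1).
Iteration 1: components of {Gear} -> Frame = 1*5 = 5, Widget = 1*5 = 5.
Iteration 2: components of {Frame,Widget} -> Clip = 5*5 = 25, Washer = 5*4 = 20.
Iteration 3: components of {Clip,Washer} -> Nut = 20*5 = 100, Seal = 25*3 = 75.
Iteration 4: no further components; recursion stops.
Total rows emitted: 7.

7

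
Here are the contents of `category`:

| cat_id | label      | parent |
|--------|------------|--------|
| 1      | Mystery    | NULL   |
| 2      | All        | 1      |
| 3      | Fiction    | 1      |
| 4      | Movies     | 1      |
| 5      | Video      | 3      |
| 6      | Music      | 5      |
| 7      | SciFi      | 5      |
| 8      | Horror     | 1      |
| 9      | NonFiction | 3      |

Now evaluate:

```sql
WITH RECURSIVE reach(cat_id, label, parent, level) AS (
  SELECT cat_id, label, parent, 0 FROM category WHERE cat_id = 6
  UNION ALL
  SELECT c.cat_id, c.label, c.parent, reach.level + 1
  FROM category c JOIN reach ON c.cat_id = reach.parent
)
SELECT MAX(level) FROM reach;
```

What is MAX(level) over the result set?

3

Base: cat_id=6 (Music), parent=5, level 0.
Iteration 1: join on cat_id=5 -> Video (id 5, parent=3, level 1).
Iteration 2: join on cat_id=3 -> Fiction (id 3, parent=1, level 2).
Iteration 3: join on cat_id=1 -> Mystery (id 1, parent=NULL, level 3).
Iteration 4: parent is NULL; no match; recursion stops.
level values: 0, 1, 2, 3; the maximum is 3.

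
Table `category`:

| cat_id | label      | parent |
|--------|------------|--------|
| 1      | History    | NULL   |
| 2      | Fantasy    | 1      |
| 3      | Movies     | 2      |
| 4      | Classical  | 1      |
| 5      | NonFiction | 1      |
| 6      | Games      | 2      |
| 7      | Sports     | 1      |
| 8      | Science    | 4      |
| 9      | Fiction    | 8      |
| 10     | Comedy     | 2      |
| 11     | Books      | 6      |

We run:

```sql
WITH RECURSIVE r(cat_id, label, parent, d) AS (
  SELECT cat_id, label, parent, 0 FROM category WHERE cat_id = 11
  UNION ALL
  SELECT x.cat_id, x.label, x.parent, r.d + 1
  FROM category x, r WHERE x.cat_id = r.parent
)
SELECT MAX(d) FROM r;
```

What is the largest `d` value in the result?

Base: cat_id=11 (Books), parent=6, d 0.
Iteration 1: join on cat_id=6 -> Games (id 6, parent=2, d 1).
Iteration 2: join on cat_id=2 -> Fantasy (id 2, parent=1, d 2).
Iteration 3: join on cat_id=1 -> History (id 1, parent=NULL, d 3).
Iteration 4: parent is NULL; no match; recursion stops.
d values: 0, 1, 2, 3; the maximum is 3.

3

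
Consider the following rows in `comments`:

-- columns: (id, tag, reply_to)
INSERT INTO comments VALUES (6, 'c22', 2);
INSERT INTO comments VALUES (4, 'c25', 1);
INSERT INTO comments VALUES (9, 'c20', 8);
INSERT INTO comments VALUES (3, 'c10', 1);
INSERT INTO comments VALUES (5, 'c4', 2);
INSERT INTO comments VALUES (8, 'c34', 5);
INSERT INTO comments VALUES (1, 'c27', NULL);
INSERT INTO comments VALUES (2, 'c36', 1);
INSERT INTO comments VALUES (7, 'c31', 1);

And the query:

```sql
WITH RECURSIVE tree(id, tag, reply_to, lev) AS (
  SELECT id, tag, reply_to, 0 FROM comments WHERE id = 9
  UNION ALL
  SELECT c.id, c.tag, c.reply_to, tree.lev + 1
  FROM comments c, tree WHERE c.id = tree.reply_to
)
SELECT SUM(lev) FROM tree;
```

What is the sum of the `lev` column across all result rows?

10

Base: id=9 (c20), reply_to=8, lev 0.
Iteration 1: join on id=8 -> c34 (id 8, reply_to=5, lev 1).
Iteration 2: join on id=5 -> c4 (id 5, reply_to=2, lev 2).
Iteration 3: join on id=2 -> c36 (id 2, reply_to=1, lev 3).
Iteration 4: join on id=1 -> c27 (id 1, reply_to=NULL, lev 4).
Iteration 5: reply_to is NULL; no match; recursion stops.
SUM(lev) = 0 + 1 + 2 + 3 + 4 = 10.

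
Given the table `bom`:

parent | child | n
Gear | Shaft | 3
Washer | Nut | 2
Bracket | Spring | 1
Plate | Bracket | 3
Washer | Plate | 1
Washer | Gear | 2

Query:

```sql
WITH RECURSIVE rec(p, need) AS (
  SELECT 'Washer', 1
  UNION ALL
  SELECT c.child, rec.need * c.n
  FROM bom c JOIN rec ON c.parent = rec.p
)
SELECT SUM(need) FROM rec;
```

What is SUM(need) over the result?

18

Base: (Washer, need=1).
Iteration 1: components of {Washer} -> Gear = 1*2 = 2, Nut = 1*2 = 2, Plate = 1*1 = 1.
Iteration 2: components of {Gear,Nut,Plate} -> Bracket = 1*3 = 3, Shaft = 2*3 = 6.
Iteration 3: components of {Bracket,Shaft} -> Spring = 3*1 = 3.
Iteration 4: no further components; recursion stops.
SUM(need) = 1 + 2 + 2 + 1 + 6 + 3 + 3 = 18.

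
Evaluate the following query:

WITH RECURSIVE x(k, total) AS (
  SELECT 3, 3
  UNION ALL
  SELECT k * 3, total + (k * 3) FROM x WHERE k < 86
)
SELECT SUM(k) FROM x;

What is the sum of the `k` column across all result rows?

363

Base: k=3, total=3.
Iteration 1: 3 < 86 holds -> k = 3 * 3 = 9, total = 3 + 9 = 12.
Iteration 2: 9 < 86 holds -> k = 9 * 3 = 27, total = 12 + 27 = 39.
Iteration 3: 27 < 86 holds -> k = 27 * 3 = 81, total = 39 + 81 = 120.
Iteration 4: 81 < 86 holds -> k = 81 * 3 = 243, total = 120 + 243 = 363.
Iteration 5: 243 < 86 fails; recursion stops.
SUM(k) = 3 + 9 + 27 + 81 + 243 = 363.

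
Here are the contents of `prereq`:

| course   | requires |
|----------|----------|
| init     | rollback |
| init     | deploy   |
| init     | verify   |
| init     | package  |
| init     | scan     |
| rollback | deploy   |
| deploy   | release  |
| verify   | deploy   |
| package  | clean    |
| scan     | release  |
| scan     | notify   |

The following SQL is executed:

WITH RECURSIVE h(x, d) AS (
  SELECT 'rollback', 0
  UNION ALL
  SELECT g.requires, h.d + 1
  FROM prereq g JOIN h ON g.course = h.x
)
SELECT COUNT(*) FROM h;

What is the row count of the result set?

Base: (rollback, d=0).
Iteration 1: edges from {rollback} -> (deploy, d=1).
Iteration 2: edges from {deploy} -> (release, d=2).
Iteration 3: no outgoing edges from {release}; recursion stops.
Total rows emitted: 3.

3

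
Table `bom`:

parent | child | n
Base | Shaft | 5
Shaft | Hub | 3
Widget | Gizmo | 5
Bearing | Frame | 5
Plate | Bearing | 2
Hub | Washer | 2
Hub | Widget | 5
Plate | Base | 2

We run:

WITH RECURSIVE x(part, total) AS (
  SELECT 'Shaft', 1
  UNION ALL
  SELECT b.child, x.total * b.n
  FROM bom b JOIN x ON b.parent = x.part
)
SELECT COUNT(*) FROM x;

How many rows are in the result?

5

Base: (Shaft, total=1).
Iteration 1: components of {Shaft} -> Hub = 1*3 = 3.
Iteration 2: components of {Hub} -> Washer = 3*2 = 6, Widget = 3*5 = 15.
Iteration 3: components of {Washer,Widget} -> Gizmo = 15*5 = 75.
Iteration 4: no further components; recursion stops.
Total rows emitted: 5.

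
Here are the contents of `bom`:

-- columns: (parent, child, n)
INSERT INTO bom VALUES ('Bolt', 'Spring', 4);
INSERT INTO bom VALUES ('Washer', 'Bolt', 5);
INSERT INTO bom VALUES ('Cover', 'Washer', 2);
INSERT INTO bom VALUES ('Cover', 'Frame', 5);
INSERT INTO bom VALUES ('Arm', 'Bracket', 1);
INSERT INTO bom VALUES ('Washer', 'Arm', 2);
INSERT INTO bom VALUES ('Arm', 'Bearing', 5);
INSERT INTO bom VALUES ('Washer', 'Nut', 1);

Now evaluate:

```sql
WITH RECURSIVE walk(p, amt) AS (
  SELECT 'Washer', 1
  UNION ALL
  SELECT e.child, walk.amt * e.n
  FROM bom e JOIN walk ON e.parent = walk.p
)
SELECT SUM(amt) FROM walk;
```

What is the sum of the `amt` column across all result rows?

Base: (Washer, amt=1).
Iteration 1: components of {Washer} -> Arm = 1*2 = 2, Bolt = 1*5 = 5, Nut = 1*1 = 1.
Iteration 2: components of {Arm,Bolt,Nut} -> Bearing = 2*5 = 10, Bracket = 2*1 = 2, Spring = 5*4 = 20.
Iteration 3: no further components; recursion stops.
SUM(amt) = 1 + 5 + 2 + 1 + 20 + 10 + 2 = 41.

41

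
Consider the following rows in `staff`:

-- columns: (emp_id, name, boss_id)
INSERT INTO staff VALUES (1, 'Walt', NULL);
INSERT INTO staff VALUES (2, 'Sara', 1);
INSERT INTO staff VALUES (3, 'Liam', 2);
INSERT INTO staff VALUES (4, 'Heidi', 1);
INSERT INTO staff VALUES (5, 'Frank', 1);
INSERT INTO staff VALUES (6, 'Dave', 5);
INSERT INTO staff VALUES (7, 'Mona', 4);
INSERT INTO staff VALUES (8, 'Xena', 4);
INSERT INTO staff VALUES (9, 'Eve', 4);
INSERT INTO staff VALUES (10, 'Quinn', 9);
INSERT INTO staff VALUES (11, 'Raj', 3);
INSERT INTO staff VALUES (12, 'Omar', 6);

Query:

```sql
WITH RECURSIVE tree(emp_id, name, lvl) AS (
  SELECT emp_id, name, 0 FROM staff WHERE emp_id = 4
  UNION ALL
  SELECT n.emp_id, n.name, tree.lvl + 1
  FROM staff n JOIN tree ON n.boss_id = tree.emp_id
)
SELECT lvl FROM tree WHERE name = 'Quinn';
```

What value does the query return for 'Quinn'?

Base: emp_id=4 (Heidi) at lvl 0.
Iteration 1: rows with boss_id in {4} -> Mona (id 7, lvl 1), Xena (id 8, lvl 1), Eve (id 9, lvl 1).
Iteration 2: rows with boss_id in {7,8,9} -> Quinn (id 10, lvl 2).
Iteration 3: no rows with boss_id in {10}; recursion stops.

2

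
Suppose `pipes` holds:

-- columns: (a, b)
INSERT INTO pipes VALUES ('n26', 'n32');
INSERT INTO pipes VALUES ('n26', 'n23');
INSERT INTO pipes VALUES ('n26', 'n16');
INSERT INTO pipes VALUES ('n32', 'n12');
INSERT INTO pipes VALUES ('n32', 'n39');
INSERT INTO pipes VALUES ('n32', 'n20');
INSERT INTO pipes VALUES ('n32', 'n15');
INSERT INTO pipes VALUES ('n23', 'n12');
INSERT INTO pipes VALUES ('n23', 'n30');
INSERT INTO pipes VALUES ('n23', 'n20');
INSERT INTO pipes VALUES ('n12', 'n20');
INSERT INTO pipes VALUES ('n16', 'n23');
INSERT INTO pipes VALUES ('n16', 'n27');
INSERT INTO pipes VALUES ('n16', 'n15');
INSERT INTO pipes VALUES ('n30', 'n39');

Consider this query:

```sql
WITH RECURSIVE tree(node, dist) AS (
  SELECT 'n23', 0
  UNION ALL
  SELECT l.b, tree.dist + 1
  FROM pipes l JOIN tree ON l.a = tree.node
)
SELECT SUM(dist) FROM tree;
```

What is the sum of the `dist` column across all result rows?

Base: (n23, dist=0).
Iteration 1: edges from {n23} -> (n12, dist=1), (n20, dist=1), (n30, dist=1).
Iteration 2: edges from {n12,n20,n30} -> (n20, dist=2), (n39, dist=2).
Iteration 3: no outgoing edges from {n20,n39}; recursion stops.
SUM(dist) = 0 + 1 + 1 + 1 + 2 + 2 = 7.

7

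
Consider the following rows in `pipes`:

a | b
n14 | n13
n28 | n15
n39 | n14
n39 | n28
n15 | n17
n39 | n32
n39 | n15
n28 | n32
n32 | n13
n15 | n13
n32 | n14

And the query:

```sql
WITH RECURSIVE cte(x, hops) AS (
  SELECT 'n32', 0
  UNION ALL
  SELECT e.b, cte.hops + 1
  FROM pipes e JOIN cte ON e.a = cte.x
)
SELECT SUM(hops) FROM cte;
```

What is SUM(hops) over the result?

Base: (n32, hops=0).
Iteration 1: edges from {n32} -> (n13, hops=1), (n14, hops=1).
Iteration 2: edges from {n13,n14} -> (n13, hops=2).
Iteration 3: no outgoing edges from {n13}; recursion stops.
SUM(hops) = 0 + 1 + 1 + 2 = 4.

4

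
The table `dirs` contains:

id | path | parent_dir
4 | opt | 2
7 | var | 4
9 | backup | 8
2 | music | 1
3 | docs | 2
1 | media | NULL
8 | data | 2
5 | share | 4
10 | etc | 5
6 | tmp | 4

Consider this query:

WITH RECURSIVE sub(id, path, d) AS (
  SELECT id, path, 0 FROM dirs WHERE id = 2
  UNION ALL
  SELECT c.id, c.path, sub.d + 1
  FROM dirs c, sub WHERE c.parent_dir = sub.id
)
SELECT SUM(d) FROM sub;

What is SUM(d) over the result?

14

Base: id=2 (music) at d 0.
Iteration 1: rows with parent_dir in {2} -> docs (id 3, d 1), opt (id 4, d 1), data (id 8, d 1).
Iteration 2: rows with parent_dir in {3,4,8} -> share (id 5, d 2), tmp (id 6, d 2), var (id 7, d 2), backup (id 9, d 2).
Iteration 3: rows with parent_dir in {5,6,7,9} -> etc (id 10, d 3).
Iteration 4: no rows with parent_dir in {10}; recursion stops.
SUM(d) = 0 + 1 + 1 + 1 + 2 + 2 + 2 + 2 + 3 = 14.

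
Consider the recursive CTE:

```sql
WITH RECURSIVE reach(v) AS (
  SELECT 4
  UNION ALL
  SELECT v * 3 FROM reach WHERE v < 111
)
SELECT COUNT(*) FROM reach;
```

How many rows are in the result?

Base: v=4.
Iteration 1: 4 < 111 holds -> v = 4 * 3 = 12.
Iteration 2: 12 < 111 holds -> v = 12 * 3 = 36.
Iteration 3: 36 < 111 holds -> v = 36 * 3 = 108.
Iteration 4: 108 < 111 holds -> v = 108 * 3 = 324.
Iteration 5: 324 < 111 fails; recursion stops.
Total rows emitted: 5.

5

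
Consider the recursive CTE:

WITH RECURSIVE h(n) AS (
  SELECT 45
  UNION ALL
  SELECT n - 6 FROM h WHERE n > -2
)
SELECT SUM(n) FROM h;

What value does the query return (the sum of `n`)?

189

Base: n=45.
Iteration 1: 45 > -2 holds -> n = 45 - 6 = 39.
Iteration 2: 39 > -2 holds -> n = 39 - 6 = 33.
Iteration 3: 33 > -2 holds -> n = 33 - 6 = 27.
Iteration 4: 27 > -2 holds -> n = 27 - 6 = 21.
Iteration 5: 21 > -2 holds -> n = 21 - 6 = 15.
Iteration 6: 15 > -2 holds -> n = 15 - 6 = 9.
Iteration 7: 9 > -2 holds -> n = 9 - 6 = 3.
Iteration 8: 3 > -2 holds -> n = 3 - 6 = -3.
Iteration 9: -3 > -2 fails; recursion stops.
SUM(n) = 45 + 39 + 33 + 27 + 21 + 15 + 9 + 3 + -3 = 189.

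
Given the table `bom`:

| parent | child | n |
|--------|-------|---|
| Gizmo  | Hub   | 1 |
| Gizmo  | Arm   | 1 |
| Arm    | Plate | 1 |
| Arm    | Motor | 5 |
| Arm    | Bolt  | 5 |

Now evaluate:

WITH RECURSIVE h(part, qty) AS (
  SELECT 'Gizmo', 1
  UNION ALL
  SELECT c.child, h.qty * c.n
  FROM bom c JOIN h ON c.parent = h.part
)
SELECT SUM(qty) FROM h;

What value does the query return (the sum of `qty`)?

14

Base: (Gizmo, qty=1).
Iteration 1: components of {Gizmo} -> Arm = 1*1 = 1, Hub = 1*1 = 1.
Iteration 2: components of {Arm,Hub} -> Bolt = 1*5 = 5, Motor = 1*5 = 5, Plate = 1*1 = 1.
Iteration 3: no further components; recursion stops.
SUM(qty) = 1 + 1 + 1 + 1 + 5 + 5 = 14.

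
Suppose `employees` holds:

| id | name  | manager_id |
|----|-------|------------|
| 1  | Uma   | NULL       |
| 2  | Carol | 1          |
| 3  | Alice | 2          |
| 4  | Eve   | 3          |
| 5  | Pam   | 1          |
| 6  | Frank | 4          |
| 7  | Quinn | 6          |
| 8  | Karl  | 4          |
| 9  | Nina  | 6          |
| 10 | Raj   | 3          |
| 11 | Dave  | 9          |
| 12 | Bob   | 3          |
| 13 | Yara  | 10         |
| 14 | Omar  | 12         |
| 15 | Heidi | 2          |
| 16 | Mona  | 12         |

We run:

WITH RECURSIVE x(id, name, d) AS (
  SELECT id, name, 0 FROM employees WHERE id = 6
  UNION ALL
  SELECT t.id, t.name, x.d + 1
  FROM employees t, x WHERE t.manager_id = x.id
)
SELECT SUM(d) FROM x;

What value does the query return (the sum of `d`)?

4

Base: id=6 (Frank) at d 0.
Iteration 1: rows with manager_id in {6} -> Quinn (id 7, d 1), Nina (id 9, d 1).
Iteration 2: rows with manager_id in {7,9} -> Dave (id 11, d 2).
Iteration 3: no rows with manager_id in {11}; recursion stops.
SUM(d) = 0 + 1 + 1 + 2 = 4.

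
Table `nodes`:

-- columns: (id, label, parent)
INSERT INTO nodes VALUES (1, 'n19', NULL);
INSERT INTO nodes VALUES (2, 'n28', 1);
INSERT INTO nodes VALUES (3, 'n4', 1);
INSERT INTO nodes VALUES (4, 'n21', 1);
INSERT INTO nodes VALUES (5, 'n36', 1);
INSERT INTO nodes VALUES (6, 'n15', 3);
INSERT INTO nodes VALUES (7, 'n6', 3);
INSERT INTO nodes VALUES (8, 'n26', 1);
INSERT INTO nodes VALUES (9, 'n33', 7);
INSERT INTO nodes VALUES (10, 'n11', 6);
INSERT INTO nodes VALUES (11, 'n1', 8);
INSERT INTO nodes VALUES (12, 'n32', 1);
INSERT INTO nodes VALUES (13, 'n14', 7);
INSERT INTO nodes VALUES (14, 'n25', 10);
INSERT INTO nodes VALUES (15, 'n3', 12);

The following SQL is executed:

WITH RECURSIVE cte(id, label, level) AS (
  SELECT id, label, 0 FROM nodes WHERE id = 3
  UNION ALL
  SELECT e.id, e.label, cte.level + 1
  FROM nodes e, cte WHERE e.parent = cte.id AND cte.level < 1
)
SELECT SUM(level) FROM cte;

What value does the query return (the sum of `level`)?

2

Base: id=3 (n4) at level 0.
Iteration 1: rows with parent in {3} -> n15 (id 6, level 1), n6 (id 7, level 1).
Iteration 2: level < 1 fails for all current rows; recursion stops.
SUM(level) = 0 + 1 + 1 = 2.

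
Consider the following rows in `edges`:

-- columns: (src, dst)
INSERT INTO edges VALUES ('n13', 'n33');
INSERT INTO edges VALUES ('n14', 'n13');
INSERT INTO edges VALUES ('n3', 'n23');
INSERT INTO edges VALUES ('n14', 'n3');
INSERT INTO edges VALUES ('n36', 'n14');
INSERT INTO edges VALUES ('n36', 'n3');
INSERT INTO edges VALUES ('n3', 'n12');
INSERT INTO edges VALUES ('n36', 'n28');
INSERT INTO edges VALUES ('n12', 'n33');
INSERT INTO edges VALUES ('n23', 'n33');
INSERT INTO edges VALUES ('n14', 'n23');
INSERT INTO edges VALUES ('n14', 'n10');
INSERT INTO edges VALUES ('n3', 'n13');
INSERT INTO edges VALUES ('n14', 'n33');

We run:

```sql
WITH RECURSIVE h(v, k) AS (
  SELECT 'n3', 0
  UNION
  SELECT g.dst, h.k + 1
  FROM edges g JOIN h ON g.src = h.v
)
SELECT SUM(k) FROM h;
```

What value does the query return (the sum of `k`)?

5

Base: (n3, k=0).
Iteration 1: edges from {n3} -> (n12, k=1), (n13, k=1), (n23, k=1).
Iteration 2: edges from {n12,n13,n23} -> (n33, k=2). [UNION drops 2 duplicate row(s)]
Iteration 3: no outgoing edges from {n33}; recursion stops.
SUM(k) = 0 + 1 + 1 + 1 + 2 = 5.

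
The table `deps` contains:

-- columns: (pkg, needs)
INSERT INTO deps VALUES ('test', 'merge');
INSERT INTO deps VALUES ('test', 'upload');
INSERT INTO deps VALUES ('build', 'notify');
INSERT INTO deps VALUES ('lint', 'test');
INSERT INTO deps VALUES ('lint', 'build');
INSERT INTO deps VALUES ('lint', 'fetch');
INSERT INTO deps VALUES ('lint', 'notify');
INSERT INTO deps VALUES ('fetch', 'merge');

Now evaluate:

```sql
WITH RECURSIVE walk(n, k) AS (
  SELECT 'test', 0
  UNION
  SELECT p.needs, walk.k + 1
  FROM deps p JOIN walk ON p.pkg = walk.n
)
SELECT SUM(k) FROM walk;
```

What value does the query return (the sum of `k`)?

Base: (test, k=0).
Iteration 1: edges from {test} -> (merge, k=1), (upload, k=1).
Iteration 2: no outgoing edges from {merge,upload}; recursion stops.
SUM(k) = 0 + 1 + 1 = 2.

2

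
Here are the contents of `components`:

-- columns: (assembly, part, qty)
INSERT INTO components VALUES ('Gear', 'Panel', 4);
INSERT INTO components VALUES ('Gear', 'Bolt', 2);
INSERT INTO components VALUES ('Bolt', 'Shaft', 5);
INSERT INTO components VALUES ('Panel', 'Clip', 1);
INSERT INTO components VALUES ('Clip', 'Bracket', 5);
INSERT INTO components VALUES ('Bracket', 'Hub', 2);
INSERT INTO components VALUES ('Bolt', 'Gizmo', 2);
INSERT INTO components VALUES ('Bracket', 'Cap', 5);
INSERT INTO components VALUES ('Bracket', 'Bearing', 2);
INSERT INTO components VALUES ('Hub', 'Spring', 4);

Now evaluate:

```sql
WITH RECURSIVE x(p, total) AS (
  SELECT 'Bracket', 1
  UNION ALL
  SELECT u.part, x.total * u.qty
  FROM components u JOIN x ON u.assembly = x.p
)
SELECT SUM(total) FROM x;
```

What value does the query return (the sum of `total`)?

18

Base: (Bracket, total=1).
Iteration 1: components of {Bracket} -> Bearing = 1*2 = 2, Cap = 1*5 = 5, Hub = 1*2 = 2.
Iteration 2: components of {Bearing,Cap,Hub} -> Spring = 2*4 = 8.
Iteration 3: no further components; recursion stops.
SUM(total) = 1 + 2 + 5 + 2 + 8 = 18.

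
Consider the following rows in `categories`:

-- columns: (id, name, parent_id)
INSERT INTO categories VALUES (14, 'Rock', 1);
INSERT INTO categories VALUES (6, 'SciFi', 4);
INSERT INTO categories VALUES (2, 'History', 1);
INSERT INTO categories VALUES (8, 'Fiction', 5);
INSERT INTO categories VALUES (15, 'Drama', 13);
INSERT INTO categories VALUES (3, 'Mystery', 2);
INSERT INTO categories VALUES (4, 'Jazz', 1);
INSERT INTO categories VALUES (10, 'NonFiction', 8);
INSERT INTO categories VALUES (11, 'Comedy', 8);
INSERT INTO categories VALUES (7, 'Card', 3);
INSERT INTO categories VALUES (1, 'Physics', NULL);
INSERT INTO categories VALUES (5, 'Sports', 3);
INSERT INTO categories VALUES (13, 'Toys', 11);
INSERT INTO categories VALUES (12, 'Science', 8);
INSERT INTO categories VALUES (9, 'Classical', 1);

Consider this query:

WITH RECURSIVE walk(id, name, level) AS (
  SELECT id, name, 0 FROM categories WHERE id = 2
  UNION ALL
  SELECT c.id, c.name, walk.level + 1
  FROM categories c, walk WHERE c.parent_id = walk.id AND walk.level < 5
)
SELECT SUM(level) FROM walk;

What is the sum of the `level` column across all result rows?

Base: id=2 (History) at level 0.
Iteration 1: rows with parent_id in {2} -> Mystery (id 3, level 1).
Iteration 2: rows with parent_id in {3} -> Sports (id 5, level 2), Card (id 7, level 2).
Iteration 3: rows with parent_id in {5,7} -> Fiction (id 8, level 3).
Iteration 4: rows with parent_id in {8} -> NonFiction (id 10, level 4), Comedy (id 11, level 4), Science (id 12, level 4).
Iteration 5: rows with parent_id in {10,11,12} -> Toys (id 13, level 5).
Iteration 6: level < 5 fails for all current rows; recursion stops.
SUM(level) = 0 + 1 + 2 + 2 + 3 + 4 + 4 + 4 + 5 = 25.

25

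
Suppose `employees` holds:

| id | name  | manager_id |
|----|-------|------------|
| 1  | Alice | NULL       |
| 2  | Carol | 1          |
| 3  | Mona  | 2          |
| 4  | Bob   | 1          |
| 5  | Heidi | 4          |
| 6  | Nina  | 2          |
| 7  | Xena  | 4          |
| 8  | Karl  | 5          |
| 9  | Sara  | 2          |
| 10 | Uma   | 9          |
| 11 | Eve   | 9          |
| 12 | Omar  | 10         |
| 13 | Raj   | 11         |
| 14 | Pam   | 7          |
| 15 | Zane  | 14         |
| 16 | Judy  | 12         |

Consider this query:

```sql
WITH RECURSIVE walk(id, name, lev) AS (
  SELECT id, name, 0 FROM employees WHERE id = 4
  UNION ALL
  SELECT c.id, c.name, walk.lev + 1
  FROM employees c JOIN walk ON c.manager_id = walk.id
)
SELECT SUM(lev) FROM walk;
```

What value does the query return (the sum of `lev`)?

9

Base: id=4 (Bob) at lev 0.
Iteration 1: rows with manager_id in {4} -> Heidi (id 5, lev 1), Xena (id 7, lev 1).
Iteration 2: rows with manager_id in {5,7} -> Karl (id 8, lev 2), Pam (id 14, lev 2).
Iteration 3: rows with manager_id in {8,14} -> Zane (id 15, lev 3).
Iteration 4: no rows with manager_id in {15}; recursion stops.
SUM(lev) = 0 + 1 + 1 + 2 + 2 + 3 = 9.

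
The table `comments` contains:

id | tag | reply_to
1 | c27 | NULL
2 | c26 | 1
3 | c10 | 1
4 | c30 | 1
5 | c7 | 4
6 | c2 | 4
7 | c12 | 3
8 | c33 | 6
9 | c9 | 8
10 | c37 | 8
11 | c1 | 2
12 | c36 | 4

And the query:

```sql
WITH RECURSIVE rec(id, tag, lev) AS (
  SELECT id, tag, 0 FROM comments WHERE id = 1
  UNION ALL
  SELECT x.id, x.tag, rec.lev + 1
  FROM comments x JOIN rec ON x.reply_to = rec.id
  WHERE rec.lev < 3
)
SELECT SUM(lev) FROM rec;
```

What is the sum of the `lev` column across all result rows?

Base: id=1 (c27) at lev 0.
Iteration 1: rows with reply_to in {1} -> c26 (id 2, lev 1), c10 (id 3, lev 1), c30 (id 4, lev 1).
Iteration 2: rows with reply_to in {2,3,4} -> c7 (id 5, lev 2), c2 (id 6, lev 2), c12 (id 7, lev 2), c1 (id 11, lev 2), c36 (id 12, lev 2).
Iteration 3: rows with reply_to in {5,6,7,11,12} -> c33 (id 8, lev 3).
Iteration 4: lev < 3 fails for all current rows; recursion stops.
SUM(lev) = 0 + 1 + 1 + 1 + 2 + 2 + 2 + 2 + 2 + 3 = 16.

16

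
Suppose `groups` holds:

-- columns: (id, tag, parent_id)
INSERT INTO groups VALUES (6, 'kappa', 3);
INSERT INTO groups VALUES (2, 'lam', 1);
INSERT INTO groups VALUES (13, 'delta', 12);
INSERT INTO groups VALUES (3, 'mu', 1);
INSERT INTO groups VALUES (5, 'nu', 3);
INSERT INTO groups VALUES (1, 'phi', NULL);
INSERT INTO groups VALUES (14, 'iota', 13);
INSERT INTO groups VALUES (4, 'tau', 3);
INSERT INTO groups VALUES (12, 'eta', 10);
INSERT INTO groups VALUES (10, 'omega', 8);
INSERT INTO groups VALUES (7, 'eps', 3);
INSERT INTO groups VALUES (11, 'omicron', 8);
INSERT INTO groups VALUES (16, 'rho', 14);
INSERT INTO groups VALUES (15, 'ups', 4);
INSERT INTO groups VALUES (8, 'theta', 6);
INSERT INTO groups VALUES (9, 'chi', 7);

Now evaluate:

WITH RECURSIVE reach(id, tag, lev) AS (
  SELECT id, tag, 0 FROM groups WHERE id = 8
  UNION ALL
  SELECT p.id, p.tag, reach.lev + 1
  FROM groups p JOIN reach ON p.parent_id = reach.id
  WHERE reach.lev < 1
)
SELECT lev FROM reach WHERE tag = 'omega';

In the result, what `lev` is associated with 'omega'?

1

Base: id=8 (theta) at lev 0.
Iteration 1: rows with parent_id in {8} -> omega (id 10, lev 1), omicron (id 11, lev 1).
Iteration 2: lev < 1 fails for all current rows; recursion stops.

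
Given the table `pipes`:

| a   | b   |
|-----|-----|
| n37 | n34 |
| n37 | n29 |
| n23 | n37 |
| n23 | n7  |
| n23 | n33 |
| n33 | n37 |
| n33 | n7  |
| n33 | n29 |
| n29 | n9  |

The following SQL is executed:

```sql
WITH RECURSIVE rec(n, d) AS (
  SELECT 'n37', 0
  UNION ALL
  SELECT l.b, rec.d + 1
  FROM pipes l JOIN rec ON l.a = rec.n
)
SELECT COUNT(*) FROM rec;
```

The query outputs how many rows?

Base: (n37, d=0).
Iteration 1: edges from {n37} -> (n29, d=1), (n34, d=1).
Iteration 2: edges from {n29,n34} -> (n9, d=2).
Iteration 3: no outgoing edges from {n9}; recursion stops.
Total rows emitted: 4.

4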